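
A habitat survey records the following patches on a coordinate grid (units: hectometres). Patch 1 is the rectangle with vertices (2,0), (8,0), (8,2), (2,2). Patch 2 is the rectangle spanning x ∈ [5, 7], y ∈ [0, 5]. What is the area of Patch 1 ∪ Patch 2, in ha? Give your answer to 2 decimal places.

By inclusion–exclusion:
Individual areas: |Patch 1| = 12, |Patch 2| = 10.
|Patch 1∩Patch 2|: x∈[5,7], y∈[0,2] → 2·2 = 4.
|Patch 1 ∪ Patch 2| = 22 − 4 = 18.00.

18.00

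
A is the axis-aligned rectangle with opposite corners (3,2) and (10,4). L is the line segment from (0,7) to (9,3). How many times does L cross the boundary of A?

1

The segment meets the boundary at (6.75,4).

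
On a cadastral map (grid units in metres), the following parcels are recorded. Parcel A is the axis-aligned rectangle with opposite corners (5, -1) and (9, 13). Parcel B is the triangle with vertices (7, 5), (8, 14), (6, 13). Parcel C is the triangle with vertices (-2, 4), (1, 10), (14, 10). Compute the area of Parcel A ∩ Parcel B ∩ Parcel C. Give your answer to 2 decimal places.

2.29

The intersection is the polygon with vertices (7.275,7.478), (6.716,7.269), (6.375,10), (7.556,10).
By the shoelace formula its area is 2.29.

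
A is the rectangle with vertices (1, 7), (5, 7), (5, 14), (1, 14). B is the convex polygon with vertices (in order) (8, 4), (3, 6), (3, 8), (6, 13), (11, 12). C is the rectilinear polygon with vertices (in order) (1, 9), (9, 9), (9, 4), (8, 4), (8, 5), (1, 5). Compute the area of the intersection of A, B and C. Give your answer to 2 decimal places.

3.70

The intersection is the polygon with vertices (3,7), (3,8), (3.6,9), (5,9), (5,7).
By the shoelace formula its area is 3.70.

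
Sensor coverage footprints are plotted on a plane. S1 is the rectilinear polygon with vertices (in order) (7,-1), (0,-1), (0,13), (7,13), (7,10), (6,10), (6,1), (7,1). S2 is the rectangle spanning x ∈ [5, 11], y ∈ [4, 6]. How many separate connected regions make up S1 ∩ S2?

S1 ∩ S2 is a single connected region.

1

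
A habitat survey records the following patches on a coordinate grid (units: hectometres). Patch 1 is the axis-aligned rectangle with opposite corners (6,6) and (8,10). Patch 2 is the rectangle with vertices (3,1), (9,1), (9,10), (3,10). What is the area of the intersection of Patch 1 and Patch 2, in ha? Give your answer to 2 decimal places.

8.00

|Patch 1∩Patch 2|: x∈[6,8], y∈[6,10] → 2·4 = 8.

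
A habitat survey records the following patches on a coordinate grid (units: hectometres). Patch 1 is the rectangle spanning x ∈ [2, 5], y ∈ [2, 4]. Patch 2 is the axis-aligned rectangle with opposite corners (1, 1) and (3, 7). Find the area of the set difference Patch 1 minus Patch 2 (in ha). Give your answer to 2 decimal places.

4.00

|Patch 1∩Patch 2|: x∈[2,3], y∈[2,4] → 1·2 = 2.
|Patch 1| = 6.
|Patch 1 ∖ Patch 2| = |Patch 1| − |Patch 1∩Patch 2| = 6 − 2 = 4.00.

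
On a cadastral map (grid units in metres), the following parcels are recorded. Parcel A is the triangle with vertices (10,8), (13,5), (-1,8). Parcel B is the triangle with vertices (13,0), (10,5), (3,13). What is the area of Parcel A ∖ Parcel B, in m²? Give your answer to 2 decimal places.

|Parcel A| = 16.5, |Parcel A∩Parcel B| = 1.3515.
|Parcel A ∖ Parcel B| = |Parcel A| − |Parcel A∩Parcel B| = 16.5 − 1.3515 = 15.15.

15.15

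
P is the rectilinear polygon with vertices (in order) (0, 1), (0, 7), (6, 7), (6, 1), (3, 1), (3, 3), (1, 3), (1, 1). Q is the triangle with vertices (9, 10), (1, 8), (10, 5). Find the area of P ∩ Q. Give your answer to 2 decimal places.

The intersection is the polygon with vertices (6,7), (6,6.333), (4,7).
By the shoelace formula its area is 0.67.

0.67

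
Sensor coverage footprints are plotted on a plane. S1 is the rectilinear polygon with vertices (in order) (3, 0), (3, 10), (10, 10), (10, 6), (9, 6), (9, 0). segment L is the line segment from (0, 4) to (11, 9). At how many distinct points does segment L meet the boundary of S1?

2

The segment meets the boundary at (3,5.364), (10,8.545).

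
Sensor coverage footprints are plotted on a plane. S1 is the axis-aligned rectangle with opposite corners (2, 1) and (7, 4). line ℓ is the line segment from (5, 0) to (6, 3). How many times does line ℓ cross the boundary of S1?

1

The segment meets the boundary at (5.333,1).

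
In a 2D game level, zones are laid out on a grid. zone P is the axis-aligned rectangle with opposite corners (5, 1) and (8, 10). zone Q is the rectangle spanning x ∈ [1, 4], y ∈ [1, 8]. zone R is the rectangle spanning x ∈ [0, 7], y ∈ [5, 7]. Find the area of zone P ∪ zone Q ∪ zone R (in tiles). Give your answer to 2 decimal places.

By inclusion–exclusion:
Individual areas: |zone P| = 27, |zone Q| = 21, |zone R| = 14.
|zone P∩zone Q| = 0 (no overlap).
|zone P∩zone R|: x∈[5,7], y∈[5,7] → 2·2 = 4.
|zone Q∩zone R|: x∈[1,4], y∈[5,7] → 3·2 = 6.
|zone P∩zone Q∩zone R| = 0.
|zone P ∪ zone Q ∪ zone R| = 62 − 10 + 0 = 52.00.

52.00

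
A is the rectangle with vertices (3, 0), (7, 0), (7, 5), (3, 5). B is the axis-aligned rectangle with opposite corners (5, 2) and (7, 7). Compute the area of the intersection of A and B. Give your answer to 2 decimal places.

6.00

|A∩B|: x∈[5,7], y∈[2,5] → 2·3 = 6.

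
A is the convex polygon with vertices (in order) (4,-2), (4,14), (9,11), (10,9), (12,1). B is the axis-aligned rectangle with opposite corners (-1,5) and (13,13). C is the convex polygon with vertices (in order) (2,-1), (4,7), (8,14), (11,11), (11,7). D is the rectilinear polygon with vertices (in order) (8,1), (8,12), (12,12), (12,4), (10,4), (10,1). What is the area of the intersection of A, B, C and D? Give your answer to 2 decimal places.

11.46

The intersection is the polygon with vertices (10,9), (10.591,6.636), (8.75,5), (8,5), (8,11.6), (9,11).
By the shoelace formula its area is 11.46.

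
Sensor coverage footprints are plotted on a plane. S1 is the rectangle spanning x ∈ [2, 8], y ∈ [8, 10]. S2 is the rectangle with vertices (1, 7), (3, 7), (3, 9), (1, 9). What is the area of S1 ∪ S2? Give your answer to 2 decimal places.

By inclusion–exclusion:
Individual areas: |S1| = 12, |S2| = 4.
|S1∩S2|: x∈[2,3], y∈[8,9] → 1·1 = 1.
|S1 ∪ S2| = 16 − 1 = 15.00.

15.00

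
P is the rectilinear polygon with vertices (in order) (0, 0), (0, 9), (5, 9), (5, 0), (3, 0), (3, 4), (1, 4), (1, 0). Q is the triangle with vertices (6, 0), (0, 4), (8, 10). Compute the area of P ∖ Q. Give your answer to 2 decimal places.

|P| = 37, |P∩Q| = 15.0417.
|P ∖ Q| = |P| − |P∩Q| = 37 − 15.0417 = 21.96.

21.96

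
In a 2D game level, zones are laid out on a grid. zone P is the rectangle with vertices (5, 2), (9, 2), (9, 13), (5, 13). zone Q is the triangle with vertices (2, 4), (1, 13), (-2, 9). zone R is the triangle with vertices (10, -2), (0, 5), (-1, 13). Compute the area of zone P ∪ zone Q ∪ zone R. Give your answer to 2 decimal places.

By inclusion–exclusion:
Individual areas: |zone P| = 44, |zone Q| = 15.5, |zone R| = 36.5.
|zone P∩zone Q| = 0.
|zone P∩zone R| = 2.9121.
|zone Q∩zone R| = 10.6816.
|zone P∩zone Q∩zone R| = 0.
|zone P ∪ zone Q ∪ zone R| = 96 − 13.5938 + 0 = 82.41.

82.41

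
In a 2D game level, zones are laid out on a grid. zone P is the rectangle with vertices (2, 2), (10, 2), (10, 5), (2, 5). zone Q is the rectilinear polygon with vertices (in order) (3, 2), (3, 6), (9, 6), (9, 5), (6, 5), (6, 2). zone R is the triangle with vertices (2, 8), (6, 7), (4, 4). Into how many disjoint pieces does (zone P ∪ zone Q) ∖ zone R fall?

1

(zone P ∪ zone Q) ∖ zone R is a single connected region.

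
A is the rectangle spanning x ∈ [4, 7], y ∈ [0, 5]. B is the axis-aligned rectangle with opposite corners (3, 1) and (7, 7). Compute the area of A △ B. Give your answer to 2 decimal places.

|A∩B|: x∈[4,7], y∈[1,5] → 3·4 = 12.
|A △ B| = |A| + |B| − 2·|A∩B| = 15 + 24 − 24 = 15.00.

15.00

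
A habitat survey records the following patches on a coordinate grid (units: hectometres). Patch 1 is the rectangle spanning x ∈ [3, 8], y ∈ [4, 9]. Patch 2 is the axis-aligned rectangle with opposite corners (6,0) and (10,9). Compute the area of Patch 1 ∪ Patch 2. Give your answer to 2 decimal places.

51.00

By inclusion–exclusion:
Individual areas: |Patch 1| = 25, |Patch 2| = 36.
|Patch 1∩Patch 2|: x∈[6,8], y∈[4,9] → 2·5 = 10.
|Patch 1 ∪ Patch 2| = 61 − 10 = 51.00.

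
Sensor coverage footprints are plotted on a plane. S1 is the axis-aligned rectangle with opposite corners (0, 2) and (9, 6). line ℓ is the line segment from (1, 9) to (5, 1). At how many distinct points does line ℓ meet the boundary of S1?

The segment meets the boundary at (4.5,2), (2.5,6).

2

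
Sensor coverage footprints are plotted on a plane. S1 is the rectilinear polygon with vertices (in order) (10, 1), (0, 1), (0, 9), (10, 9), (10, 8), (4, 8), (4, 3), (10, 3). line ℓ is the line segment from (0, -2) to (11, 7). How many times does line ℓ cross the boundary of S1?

The segment meets the boundary at (6.111,3), (3.667,1).

2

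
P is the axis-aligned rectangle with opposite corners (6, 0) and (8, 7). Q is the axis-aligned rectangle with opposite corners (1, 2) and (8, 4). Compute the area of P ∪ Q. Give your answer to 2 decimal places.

24.00

By inclusion–exclusion:
Individual areas: |P| = 14, |Q| = 14.
|P∩Q|: x∈[6,8], y∈[2,4] → 2·2 = 4.
|P ∪ Q| = 28 − 4 = 24.00.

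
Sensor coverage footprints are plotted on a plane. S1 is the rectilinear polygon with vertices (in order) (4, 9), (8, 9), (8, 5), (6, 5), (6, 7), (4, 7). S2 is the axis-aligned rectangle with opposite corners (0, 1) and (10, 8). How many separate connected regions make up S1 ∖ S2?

1

S1 ∖ S2 is a single connected region.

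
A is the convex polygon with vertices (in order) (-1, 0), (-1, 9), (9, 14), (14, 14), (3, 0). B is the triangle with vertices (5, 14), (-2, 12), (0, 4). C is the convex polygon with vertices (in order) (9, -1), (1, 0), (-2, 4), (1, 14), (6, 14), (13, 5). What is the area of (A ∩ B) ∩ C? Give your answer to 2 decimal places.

The region (A ∩ B) ∩ C is the polygon with vertices (3.667,11.333), (0,4), (-0.909,7.636), (-0.412,9.294).
By the shoelace formula its area is 12.87.

12.87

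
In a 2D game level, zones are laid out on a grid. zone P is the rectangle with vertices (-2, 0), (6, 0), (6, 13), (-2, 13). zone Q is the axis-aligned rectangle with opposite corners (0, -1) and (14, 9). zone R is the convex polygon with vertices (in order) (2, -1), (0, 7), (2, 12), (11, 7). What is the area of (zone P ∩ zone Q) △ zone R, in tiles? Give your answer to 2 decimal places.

|zone P ∩ zone Q| = 54.
|(zone P ∩ zone Q) ∩ zone R| = 43.4014.
|(zone P ∩ zone Q) △ zone R| = 54 + 71.5 − 86.8028 = 38.70.

38.70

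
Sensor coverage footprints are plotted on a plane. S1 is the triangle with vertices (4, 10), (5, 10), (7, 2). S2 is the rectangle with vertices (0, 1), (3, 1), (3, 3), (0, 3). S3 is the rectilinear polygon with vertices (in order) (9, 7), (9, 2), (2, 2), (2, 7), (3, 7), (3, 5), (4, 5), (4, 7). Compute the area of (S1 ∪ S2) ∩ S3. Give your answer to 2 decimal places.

|S1 ∪ S2| = 10.
|(S1 ∪ S2) ∩ S3| = 2.56.

2.56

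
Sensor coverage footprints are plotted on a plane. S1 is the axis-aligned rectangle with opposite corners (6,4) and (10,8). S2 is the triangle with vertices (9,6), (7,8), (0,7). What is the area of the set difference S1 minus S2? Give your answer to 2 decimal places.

12.57

|S1| = 16, |S1∩S2| = 3.4286.
|S1 ∖ S2| = |S1| − |S1∩S2| = 16 − 3.4286 = 12.57.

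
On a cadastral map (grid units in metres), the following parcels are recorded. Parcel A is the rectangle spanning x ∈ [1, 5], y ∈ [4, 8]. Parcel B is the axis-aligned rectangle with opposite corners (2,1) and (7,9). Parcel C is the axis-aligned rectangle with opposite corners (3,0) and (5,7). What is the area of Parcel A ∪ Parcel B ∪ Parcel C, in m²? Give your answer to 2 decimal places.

By inclusion–exclusion:
Individual areas: |Parcel A| = 16, |Parcel B| = 40, |Parcel C| = 14.
|Parcel A∩Parcel B|: x∈[2,5], y∈[4,8] → 3·4 = 12.
|Parcel A∩Parcel C|: x∈[3,5], y∈[4,7] → 2·3 = 6.
|Parcel B∩Parcel C|: x∈[3,5], y∈[1,7] → 2·6 = 12.
|Parcel A∩Parcel B∩Parcel C| = 6.
|Parcel A ∪ Parcel B ∪ Parcel C| = 70 − 30 + 6 = 46.00.

46.00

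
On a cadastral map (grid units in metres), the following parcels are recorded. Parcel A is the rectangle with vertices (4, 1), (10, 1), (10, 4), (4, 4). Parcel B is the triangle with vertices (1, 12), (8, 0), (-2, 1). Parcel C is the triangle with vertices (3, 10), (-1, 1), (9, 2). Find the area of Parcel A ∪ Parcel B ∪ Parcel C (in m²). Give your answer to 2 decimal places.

By inclusion–exclusion:
Individual areas: |Parcel A| = 18, |Parcel B| = 56.5, |Parcel C| = 43.
|Parcel A∩Parcel B| = 7.625.
|Parcel A∩Parcel C| = 9.75.
|Parcel B∩Parcel C| = 31.1161.
|Parcel A∩Parcel B∩Parcel C| = 5.5282.
|Parcel A ∪ Parcel B ∪ Parcel C| = 117.5 − 48.4911 + 5.5282 = 74.54.

74.54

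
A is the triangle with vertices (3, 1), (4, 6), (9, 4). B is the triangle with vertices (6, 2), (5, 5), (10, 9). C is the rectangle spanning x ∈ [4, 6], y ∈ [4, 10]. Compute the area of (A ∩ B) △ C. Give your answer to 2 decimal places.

13.83

|A ∩ B| = 3.9957.
|(A ∩ B) ∩ C| = 1.0833.
|(A ∩ B) △ C| = 3.9957 + 12 − 2.1667 = 13.83.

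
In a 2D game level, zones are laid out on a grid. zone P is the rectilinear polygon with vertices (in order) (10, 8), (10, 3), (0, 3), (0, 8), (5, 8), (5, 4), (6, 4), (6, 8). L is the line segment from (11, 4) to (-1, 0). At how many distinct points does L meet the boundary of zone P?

2

The segment meets the boundary at (8,3), (10,3.667).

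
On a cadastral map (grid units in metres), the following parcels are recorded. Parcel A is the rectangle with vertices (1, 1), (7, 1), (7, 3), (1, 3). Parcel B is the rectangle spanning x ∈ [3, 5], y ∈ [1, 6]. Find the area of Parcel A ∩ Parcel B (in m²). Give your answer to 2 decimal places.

|Parcel A∩Parcel B|: x∈[3,5], y∈[1,3] → 2·2 = 4.

4.00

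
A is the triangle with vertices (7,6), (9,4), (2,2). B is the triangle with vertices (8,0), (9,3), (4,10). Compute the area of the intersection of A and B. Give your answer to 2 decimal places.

3.36

The intersection is the polygon with vertices (6.667,3.333), (5.939,5.152), (6.909,5.927), (8.407,3.83).
By the shoelace formula its area is 3.36.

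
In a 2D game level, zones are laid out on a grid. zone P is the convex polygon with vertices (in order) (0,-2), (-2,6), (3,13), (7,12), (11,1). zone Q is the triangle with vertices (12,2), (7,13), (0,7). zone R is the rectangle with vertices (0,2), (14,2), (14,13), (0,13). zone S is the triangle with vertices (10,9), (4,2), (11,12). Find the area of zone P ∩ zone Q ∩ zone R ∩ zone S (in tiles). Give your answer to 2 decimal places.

The intersection is the polygon with vertices (5.806,4.581), (8.367,8.239), (8.66,7.436), (6.105,4.456).
By the shoelace formula its area is 2.17.

2.17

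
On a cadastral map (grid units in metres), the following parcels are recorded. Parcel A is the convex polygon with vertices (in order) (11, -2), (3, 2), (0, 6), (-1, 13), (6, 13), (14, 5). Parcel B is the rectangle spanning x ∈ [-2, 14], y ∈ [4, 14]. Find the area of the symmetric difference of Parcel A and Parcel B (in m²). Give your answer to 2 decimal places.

|Parcel A| = 137, |Parcel B| = 160, |Parcel A∩Parcel B| = 95.7857.
|Parcel A △ Parcel B| = |Parcel A| + |Parcel B| − 2·|Parcel A∩Parcel B| = 137 + 160 − 191.5714 = 105.43.

105.43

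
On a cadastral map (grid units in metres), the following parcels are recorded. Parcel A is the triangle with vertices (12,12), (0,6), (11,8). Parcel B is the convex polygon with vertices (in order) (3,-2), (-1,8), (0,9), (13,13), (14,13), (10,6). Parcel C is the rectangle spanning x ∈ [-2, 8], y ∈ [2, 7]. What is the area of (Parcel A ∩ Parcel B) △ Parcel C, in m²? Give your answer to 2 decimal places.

|Parcel A ∩ Parcel B| = 21.
|(Parcel A ∩ Parcel B) ∩ Parcel C| = 1.75.
|(Parcel A ∩ Parcel B) △ Parcel C| = 21 + 50 − 3.5 = 67.50.

67.50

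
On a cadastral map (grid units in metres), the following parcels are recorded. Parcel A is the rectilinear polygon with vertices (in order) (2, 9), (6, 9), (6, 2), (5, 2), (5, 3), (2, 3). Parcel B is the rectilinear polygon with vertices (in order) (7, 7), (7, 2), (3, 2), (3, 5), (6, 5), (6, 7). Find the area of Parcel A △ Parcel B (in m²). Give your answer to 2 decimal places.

25.00

|Parcel A| = 25, |Parcel B| = 14, |Parcel A∩Parcel B| = 7.
|Parcel A △ Parcel B| = |Parcel A| + |Parcel B| − 2·|Parcel A∩Parcel B| = 25 + 14 − 14 = 25.00.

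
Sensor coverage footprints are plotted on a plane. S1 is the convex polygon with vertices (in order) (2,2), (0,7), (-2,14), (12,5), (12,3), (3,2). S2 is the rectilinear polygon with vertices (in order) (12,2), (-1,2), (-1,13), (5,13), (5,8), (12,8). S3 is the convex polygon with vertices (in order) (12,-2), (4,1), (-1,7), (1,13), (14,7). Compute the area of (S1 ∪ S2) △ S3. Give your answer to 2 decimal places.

61.01

|S1 ∪ S2| = 111.2778.
|(S1 ∪ S2) ∩ S3| = 89.6346.
|(S1 ∪ S2) △ S3| = 111.2778 + 129 − 179.2692 = 61.01.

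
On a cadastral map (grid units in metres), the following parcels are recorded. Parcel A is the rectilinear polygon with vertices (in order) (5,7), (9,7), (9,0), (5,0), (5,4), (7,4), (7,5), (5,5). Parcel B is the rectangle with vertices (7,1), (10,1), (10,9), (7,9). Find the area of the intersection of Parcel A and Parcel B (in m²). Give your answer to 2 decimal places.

12.00

The intersection is the polygon with vertices (9,7), (9,1), (7,1), (7,4), (7,5), (7,7).
By the shoelace formula its area is 12.00.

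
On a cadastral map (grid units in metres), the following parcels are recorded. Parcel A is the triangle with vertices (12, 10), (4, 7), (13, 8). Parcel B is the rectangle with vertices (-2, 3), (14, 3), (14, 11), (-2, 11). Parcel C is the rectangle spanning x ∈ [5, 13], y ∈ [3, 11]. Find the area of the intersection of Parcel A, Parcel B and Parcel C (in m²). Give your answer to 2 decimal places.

The intersection is the polygon with vertices (5,7.111), (5,7.375), (12,10), (13,8).
By the shoelace formula its area is 9.37.

9.37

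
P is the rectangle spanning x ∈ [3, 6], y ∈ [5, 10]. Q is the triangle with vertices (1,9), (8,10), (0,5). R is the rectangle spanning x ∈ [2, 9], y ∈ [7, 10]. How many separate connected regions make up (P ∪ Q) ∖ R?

(P ∪ Q) ∖ R is a single connected region.

1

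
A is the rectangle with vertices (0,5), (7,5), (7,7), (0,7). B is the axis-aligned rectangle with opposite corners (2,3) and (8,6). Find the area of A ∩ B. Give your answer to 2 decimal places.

5.00

|A∩B|: x∈[2,7], y∈[5,6] → 5·1 = 5.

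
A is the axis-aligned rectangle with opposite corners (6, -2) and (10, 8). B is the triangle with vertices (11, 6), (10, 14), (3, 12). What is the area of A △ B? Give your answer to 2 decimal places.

66.92

|A| = 40, |B| = 29, |A∩B| = 1.0417.
|A △ B| = |A| + |B| − 2·|A∩B| = 40 + 29 − 2.0833 = 66.92.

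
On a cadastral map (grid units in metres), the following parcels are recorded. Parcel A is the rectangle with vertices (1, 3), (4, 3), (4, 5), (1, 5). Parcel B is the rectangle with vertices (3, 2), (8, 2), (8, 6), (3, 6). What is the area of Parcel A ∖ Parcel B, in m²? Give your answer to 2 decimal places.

4.00

|Parcel A∩Parcel B|: x∈[3,4], y∈[3,5] → 1·2 = 2.
|Parcel A| = 6.
|Parcel A ∖ Parcel B| = |Parcel A| − |Parcel A∩Parcel B| = 6 − 2 = 4.00.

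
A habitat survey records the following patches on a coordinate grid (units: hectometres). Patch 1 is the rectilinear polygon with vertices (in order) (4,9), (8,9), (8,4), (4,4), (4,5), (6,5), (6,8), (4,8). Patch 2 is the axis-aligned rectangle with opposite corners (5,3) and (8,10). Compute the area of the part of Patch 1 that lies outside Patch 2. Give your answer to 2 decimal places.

2.00

|Patch 1| = 14, |Patch 1∩Patch 2| = 12.
|Patch 1 ∖ Patch 2| = |Patch 1| − |Patch 1∩Patch 2| = 14 − 12 = 2.00.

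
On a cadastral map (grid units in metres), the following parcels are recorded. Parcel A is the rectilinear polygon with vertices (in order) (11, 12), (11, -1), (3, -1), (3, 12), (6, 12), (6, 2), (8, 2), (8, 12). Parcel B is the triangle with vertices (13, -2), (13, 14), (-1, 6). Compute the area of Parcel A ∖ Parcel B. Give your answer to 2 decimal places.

28.64

|Parcel A| = 84, |Parcel A∩Parcel B| = 55.3571.
|Parcel A ∖ Parcel B| = |Parcel A| − |Parcel A∩Parcel B| = 84 − 55.3571 = 28.64.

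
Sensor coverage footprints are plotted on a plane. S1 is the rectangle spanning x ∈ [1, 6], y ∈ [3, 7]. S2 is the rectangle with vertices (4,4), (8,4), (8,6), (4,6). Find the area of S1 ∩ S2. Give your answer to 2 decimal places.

4.00

|S1∩S2|: x∈[4,6], y∈[4,6] → 2·2 = 4.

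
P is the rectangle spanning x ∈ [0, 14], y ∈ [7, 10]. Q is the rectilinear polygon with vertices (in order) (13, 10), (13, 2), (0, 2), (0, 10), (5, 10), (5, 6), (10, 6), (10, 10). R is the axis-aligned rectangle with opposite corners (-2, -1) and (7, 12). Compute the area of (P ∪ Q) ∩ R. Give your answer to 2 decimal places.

|P ∪ Q| = 102.
|(P ∪ Q) ∩ R| = 54.00.

54.00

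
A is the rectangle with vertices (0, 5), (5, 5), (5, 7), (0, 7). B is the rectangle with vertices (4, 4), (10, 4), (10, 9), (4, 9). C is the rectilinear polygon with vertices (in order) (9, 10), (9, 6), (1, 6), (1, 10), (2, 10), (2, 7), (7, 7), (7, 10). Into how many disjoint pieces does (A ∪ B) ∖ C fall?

(A ∪ B) ∖ C splits into 2 disjoint pieces (area 20, area 6).

2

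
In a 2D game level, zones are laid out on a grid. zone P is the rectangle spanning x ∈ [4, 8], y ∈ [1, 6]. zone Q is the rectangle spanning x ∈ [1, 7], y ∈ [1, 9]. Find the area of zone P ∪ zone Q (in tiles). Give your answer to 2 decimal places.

53.00

By inclusion–exclusion:
Individual areas: |zone P| = 20, |zone Q| = 48.
|zone P∩zone Q|: x∈[4,7], y∈[1,6] → 3·5 = 15.
|zone P ∪ zone Q| = 68 − 15 = 53.00.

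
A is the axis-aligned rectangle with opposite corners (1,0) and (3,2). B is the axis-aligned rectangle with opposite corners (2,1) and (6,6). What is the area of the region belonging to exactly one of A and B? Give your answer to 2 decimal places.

|A∩B|: x∈[2,3], y∈[1,2] → 1·1 = 1.
|A △ B| = |A| + |B| − 2·|A∩B| = 4 + 20 − 2 = 22.00.

22.00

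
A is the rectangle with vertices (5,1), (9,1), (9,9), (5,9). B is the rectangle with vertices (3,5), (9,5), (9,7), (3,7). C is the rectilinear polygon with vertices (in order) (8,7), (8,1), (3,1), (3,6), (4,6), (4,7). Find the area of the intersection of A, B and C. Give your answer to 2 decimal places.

6.00

The intersection is the polygon with vertices (5,5), (5,7), (8,7), (8,5).
By the shoelace formula its area is 6.00.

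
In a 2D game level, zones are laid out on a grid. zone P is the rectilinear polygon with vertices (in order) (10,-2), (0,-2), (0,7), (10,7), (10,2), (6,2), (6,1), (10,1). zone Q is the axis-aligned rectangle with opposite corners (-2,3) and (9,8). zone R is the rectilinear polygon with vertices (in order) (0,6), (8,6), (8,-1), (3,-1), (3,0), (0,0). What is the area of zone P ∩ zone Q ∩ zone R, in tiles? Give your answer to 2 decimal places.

The intersection is the polygon with vertices (0,3), (0,6), (8,6), (8,3).
By the shoelace formula its area is 24.00.

24.00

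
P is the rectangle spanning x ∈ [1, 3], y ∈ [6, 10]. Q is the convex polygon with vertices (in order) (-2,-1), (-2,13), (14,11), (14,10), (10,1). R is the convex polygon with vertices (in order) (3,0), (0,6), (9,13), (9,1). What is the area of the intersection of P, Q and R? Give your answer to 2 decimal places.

3.11

The intersection is the polygon with vertices (1,6.778), (3,8.333), (3,6), (1,6).
By the shoelace formula its area is 3.11.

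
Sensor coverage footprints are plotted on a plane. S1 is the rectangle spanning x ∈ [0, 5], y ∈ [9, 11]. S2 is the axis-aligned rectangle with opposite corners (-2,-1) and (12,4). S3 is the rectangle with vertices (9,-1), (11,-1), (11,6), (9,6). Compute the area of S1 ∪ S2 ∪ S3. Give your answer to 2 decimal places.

84.00

By inclusion–exclusion:
Individual areas: |S1| = 10, |S2| = 70, |S3| = 14.
|S1∩S2| = 0 (no overlap).
|S1∩S3| = 0 (no overlap).
|S2∩S3|: x∈[9,11], y∈[-1,4] → 2·5 = 10.
|S1∩S2∩S3| = 0.
|S1 ∪ S2 ∪ S3| = 94 − 10 + 0 = 84.00.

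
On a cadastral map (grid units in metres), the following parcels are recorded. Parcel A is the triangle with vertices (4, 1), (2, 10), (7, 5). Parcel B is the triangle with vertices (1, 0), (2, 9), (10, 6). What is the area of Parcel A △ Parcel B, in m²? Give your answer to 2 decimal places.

|Parcel A| = 17.5, |Parcel B| = 37.5, |Parcel A∩Parcel B| = 15.9744.
|Parcel A △ Parcel B| = |Parcel A| + |Parcel B| − 2·|Parcel A∩Parcel B| = 17.5 + 37.5 − 31.9489 = 23.05.

23.05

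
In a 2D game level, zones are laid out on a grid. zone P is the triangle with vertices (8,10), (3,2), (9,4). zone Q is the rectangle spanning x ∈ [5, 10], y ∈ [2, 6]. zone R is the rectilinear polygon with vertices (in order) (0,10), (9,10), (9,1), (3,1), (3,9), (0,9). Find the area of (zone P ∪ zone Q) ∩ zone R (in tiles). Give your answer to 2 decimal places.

|zone P ∪ zone Q| = 28.8667.
|(zone P ∪ zone Q) ∩ zone R| = 24.87.

24.87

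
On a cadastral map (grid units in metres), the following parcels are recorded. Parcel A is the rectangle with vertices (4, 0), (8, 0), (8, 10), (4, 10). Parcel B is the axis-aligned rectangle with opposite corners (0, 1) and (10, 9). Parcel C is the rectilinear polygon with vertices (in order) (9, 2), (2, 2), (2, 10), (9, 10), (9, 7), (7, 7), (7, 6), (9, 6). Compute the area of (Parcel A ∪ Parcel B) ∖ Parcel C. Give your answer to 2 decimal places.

|Parcel A ∪ Parcel B| = 88.
|(Parcel A ∪ Parcel B) ∩ Parcel C| = 51.
|(Parcel A ∪ Parcel B) ∖ Parcel C| = 88 − 51 = 37.00.

37.00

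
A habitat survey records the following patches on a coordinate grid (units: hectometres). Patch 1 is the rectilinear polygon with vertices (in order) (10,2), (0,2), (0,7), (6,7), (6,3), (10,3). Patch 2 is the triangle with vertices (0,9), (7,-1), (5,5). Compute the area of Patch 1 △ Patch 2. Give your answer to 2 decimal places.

28.50

|Patch 1| = 34, |Patch 2| = 11, |Patch 1∩Patch 2| = 8.25.
|Patch 1 △ Patch 2| = |Patch 1| + |Patch 2| − 2·|Patch 1∩Patch 2| = 34 + 11 − 16.5 = 28.50.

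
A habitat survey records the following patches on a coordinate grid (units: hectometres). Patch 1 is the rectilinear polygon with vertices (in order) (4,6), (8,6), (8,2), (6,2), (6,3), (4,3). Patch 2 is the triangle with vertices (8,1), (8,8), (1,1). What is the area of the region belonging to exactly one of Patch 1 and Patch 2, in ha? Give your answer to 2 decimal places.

14.50

|Patch 1| = 14, |Patch 2| = 24.5, |Patch 1∩Patch 2| = 12.
|Patch 1 △ Patch 2| = |Patch 1| + |Patch 2| − 2·|Patch 1∩Patch 2| = 14 + 24.5 − 24 = 14.50.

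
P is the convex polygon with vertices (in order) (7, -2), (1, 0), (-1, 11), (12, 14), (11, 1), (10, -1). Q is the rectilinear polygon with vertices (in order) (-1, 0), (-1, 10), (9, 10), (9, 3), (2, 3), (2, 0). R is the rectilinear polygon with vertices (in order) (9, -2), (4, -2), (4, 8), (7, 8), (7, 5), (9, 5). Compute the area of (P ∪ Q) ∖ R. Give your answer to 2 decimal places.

|P ∪ Q| = 165.4091.
|(P ∪ Q) ∩ R| = 41.8333.
|(P ∪ Q) ∖ R| = 165.4091 − 41.8333 = 123.58.

123.58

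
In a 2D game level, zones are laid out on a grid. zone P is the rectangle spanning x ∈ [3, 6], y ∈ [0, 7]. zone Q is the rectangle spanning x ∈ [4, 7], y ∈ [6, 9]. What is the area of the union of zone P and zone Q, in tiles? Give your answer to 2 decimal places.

28.00

By inclusion–exclusion:
Individual areas: |zone P| = 21, |zone Q| = 9.
|zone P∩zone Q|: x∈[4,6], y∈[6,7] → 2·1 = 2.
|zone P ∪ zone Q| = 30 − 2 = 28.00.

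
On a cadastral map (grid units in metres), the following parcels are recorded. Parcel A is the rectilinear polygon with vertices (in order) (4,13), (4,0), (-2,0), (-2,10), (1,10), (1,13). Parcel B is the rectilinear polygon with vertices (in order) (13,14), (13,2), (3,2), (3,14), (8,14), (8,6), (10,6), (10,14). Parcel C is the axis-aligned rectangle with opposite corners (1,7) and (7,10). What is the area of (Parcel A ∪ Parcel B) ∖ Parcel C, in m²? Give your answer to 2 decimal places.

|Parcel A ∪ Parcel B| = 162.
|(Parcel A ∪ Parcel B) ∩ Parcel C| = 18.
|(Parcel A ∪ Parcel B) ∖ Parcel C| = 162 − 18 = 144.00.

144.00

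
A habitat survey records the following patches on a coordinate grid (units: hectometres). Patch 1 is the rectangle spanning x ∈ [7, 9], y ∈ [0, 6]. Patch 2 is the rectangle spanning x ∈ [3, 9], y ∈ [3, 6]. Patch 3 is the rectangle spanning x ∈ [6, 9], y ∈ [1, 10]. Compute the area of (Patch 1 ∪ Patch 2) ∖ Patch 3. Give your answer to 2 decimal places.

|Patch 1 ∪ Patch 2| = 24.
|(Patch 1 ∪ Patch 2) ∩ Patch 3| = 13.
|(Patch 1 ∪ Patch 2) ∖ Patch 3| = 24 − 13 = 11.00.

11.00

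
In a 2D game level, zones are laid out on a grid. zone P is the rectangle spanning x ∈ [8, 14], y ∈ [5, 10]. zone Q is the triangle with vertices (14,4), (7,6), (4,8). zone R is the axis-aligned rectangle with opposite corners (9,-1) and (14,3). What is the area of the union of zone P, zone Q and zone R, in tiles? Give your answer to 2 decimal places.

By inclusion–exclusion:
Individual areas: |zone P| = 30, |zone Q| = 4, |zone R| = 20.
|zone P∩zone Q| = 1.5571.
|zone P∩zone R| = 0 (no overlap).
|zone Q∩zone R| = 0.
|zone P∩zone Q∩zone R| = 0.
|zone P ∪ zone Q ∪ zone R| = 54 − 1.5571 + 0 = 52.44.

52.44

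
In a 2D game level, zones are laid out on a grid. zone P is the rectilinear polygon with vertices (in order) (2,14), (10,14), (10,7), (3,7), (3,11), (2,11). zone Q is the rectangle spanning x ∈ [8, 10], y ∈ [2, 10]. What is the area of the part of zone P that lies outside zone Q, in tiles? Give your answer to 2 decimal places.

|zone P| = 52, |zone P∩zone Q| = 6.
|zone P ∖ zone Q| = |zone P| − |zone P∩zone Q| = 52 − 6 = 46.00.

46.00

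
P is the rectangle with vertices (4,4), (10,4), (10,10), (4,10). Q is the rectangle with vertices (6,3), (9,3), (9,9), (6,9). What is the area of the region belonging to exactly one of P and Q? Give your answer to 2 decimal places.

24.00

|P∩Q|: x∈[6,9], y∈[4,9] → 3·5 = 15.
|P △ Q| = |P| + |Q| − 2·|P∩Q| = 36 + 18 − 30 = 24.00.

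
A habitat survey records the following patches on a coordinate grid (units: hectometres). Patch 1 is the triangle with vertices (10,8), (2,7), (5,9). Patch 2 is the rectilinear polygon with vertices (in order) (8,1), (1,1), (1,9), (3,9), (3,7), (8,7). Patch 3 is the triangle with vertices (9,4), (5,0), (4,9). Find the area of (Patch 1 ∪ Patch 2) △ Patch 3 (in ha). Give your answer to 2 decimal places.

36.73

|Patch 1 ∪ Patch 2| = 52.2292.
|(Patch 1 ∪ Patch 2) ∩ Patch 3| = 17.7496.
|(Patch 1 ∪ Patch 2) △ Patch 3| = 52.2292 + 20 − 35.4992 = 36.73.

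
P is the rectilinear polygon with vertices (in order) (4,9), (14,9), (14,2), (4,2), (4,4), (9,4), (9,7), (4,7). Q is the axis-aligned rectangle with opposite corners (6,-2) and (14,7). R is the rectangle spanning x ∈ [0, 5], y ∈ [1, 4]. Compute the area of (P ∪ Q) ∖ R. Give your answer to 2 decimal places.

94.00

|P ∪ Q| = 96.
|(P ∪ Q) ∩ R| = 2.
|(P ∪ Q) ∖ R| = 96 − 2 = 94.00.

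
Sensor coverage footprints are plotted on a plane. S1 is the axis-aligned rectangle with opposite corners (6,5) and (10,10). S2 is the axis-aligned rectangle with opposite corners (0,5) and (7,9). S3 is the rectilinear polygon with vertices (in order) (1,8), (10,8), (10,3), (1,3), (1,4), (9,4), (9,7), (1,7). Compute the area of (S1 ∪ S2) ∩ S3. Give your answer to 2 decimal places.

The region (S1 ∪ S2) ∩ S3 is the polygon with vertices (10,5), (9,5), (9,7), (1,7), (1,8), (10,8).
By the shoelace formula its area is 11.00.

11.00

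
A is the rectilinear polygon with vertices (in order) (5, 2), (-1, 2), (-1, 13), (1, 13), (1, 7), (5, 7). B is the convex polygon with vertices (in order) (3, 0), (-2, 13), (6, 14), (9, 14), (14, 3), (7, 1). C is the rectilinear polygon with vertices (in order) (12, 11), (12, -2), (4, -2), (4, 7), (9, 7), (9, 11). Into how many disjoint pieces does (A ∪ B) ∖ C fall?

(A ∪ B) ∖ C splits into 2 disjoint pieces (area 97.9897, area 4.9714).

2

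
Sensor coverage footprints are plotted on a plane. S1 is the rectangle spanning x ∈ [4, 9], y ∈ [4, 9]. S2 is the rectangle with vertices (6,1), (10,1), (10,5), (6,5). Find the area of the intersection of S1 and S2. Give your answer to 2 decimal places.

|S1∩S2|: x∈[6,9], y∈[4,5] → 3·1 = 3.

3.00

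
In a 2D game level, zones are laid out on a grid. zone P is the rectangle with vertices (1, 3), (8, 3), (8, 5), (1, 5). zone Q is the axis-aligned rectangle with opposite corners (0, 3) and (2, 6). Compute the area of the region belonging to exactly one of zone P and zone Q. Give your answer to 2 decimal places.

|zone P∩zone Q|: x∈[1,2], y∈[3,5] → 1·2 = 2.
|zone P △ zone Q| = |zone P| + |zone Q| − 2·|zone P∩zone Q| = 14 + 6 − 4 = 16.00.

16.00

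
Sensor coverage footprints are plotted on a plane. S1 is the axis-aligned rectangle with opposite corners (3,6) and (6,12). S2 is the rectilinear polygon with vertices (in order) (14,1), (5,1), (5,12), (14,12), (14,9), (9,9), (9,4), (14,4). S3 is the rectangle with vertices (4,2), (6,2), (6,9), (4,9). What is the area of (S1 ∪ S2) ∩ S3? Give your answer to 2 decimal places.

The region (S1 ∪ S2) ∩ S3 is the polygon with vertices (5,6), (4,6), (4,9), (6,9), (6,2), (5,2).
By the shoelace formula its area is 10.00.

10.00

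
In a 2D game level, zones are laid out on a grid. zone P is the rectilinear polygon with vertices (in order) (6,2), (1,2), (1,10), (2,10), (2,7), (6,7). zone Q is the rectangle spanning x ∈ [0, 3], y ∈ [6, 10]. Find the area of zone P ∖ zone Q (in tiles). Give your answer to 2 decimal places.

|zone P| = 28, |zone P∩zone Q| = 5.
|zone P ∖ zone Q| = |zone P| − |zone P∩zone Q| = 28 − 5 = 23.00.

23.00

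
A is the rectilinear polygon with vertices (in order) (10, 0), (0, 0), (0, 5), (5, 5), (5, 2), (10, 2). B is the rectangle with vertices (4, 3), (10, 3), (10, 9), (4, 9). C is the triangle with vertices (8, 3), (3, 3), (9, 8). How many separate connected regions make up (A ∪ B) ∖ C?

(A ∪ B) ∖ C is a single connected region.

1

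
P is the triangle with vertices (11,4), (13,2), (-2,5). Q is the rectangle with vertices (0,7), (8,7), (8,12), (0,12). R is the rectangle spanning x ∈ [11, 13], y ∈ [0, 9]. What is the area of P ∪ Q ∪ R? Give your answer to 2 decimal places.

68.40

By inclusion–exclusion:
Individual areas: |P| = 12, |Q| = 40, |R| = 18.
|P∩Q| = 0.
|P∩R| = 1.6.
|Q∩R| = 0 (no overlap).
|P∩Q∩R| = 0.
|P ∪ Q ∪ R| = 70 − 1.6 + 0 = 68.40.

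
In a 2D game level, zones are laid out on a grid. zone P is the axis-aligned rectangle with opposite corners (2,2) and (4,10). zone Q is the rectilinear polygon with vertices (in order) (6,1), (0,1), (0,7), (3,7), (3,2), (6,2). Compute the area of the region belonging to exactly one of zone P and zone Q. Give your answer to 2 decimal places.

27.00

|zone P| = 16, |zone Q| = 21, |zone P∩zone Q| = 5.
|zone P △ zone Q| = |zone P| + |zone Q| − 2·|zone P∩zone Q| = 16 + 21 − 10 = 27.00.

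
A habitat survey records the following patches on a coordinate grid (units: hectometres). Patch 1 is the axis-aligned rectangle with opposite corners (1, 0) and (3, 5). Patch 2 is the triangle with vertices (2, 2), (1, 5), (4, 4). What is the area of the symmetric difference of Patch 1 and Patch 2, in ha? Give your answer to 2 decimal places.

7.33

|Patch 1| = 10, |Patch 2| = 4, |Patch 1∩Patch 2| = 3.3333.
|Patch 1 △ Patch 2| = |Patch 1| + |Patch 2| − 2·|Patch 1∩Patch 2| = 10 + 4 − 6.6667 = 7.33.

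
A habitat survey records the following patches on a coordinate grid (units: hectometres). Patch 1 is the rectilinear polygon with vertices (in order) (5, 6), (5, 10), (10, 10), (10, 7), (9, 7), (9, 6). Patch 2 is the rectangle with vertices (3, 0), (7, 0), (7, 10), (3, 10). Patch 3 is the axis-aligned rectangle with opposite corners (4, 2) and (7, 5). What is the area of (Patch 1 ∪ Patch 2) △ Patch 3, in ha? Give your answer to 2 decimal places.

42.00

|Patch 1 ∪ Patch 2| = 51.
|(Patch 1 ∪ Patch 2) ∩ Patch 3| = 9.
|(Patch 1 ∪ Patch 2) △ Patch 3| = 51 + 9 − 18 = 42.00.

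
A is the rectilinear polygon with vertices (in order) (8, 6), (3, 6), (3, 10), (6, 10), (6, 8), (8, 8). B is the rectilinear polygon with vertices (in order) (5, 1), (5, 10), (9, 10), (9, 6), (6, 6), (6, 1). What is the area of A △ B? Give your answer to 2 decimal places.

|A| = 16, |B| = 21, |A∩B| = 8.
|A △ B| = |A| + |B| − 2·|A∩B| = 16 + 21 − 16 = 21.00.

21.00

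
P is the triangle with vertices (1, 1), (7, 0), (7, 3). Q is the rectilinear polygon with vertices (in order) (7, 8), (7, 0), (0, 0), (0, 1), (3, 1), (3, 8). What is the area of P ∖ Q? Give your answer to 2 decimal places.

|P| = 9, |P∩Q| = 8.3333.
|P ∖ Q| = |P| − |P∩Q| = 9 − 8.3333 = 0.67.

0.67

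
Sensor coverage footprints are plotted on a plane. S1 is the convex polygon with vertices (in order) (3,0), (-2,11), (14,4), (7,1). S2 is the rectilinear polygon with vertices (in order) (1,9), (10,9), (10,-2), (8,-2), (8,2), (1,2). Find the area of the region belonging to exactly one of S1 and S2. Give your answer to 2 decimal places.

44.19

|S1| = 73, |S2| = 71, |S1∩S2| = 49.9052.
|S1 △ S2| = |S1| + |S2| − 2·|S1∩S2| = 73 + 71 − 99.8104 = 44.19.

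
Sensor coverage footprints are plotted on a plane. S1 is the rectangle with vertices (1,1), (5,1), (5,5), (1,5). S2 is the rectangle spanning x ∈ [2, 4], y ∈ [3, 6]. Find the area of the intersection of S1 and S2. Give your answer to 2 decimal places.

|S1∩S2|: x∈[2,4], y∈[3,5] → 2·2 = 4.

4.00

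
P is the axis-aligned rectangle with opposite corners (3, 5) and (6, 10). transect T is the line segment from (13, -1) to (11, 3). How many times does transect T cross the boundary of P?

0

The segment lies entirely outside P and never meets its boundary.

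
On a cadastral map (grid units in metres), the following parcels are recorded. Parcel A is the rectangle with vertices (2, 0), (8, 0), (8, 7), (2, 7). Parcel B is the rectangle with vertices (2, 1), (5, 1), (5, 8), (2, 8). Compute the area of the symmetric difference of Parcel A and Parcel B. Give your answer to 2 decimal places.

|Parcel A∩Parcel B|: x∈[2,5], y∈[1,7] → 3·6 = 18.
|Parcel A △ Parcel B| = |Parcel A| + |Parcel B| − 2·|Parcel A∩Parcel B| = 42 + 21 − 36 = 27.00.

27.00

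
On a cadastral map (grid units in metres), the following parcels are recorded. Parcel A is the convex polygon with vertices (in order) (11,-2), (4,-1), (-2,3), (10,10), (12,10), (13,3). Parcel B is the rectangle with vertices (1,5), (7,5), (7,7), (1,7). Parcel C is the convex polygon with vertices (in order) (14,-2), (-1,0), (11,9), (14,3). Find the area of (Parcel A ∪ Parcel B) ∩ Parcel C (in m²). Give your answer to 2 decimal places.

The region (Parcel A ∪ Parcel B) ∩ Parcel C is the polygon with vertices (0.647,1.235), (11,9), (12.6,5.8), (13,3), (11.152,-1.62), (3.375,-0.583).
By the shoelace formula its area is 72.99.

72.99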